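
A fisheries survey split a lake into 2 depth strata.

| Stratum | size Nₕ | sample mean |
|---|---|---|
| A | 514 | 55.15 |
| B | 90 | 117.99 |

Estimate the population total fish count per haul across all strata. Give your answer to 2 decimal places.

A: 514·55.15 = 28347.1
B: 90·117.99 = 10619.1
τ̂ = Σ Nₕx̄ₕ = 38966.20.

38966.20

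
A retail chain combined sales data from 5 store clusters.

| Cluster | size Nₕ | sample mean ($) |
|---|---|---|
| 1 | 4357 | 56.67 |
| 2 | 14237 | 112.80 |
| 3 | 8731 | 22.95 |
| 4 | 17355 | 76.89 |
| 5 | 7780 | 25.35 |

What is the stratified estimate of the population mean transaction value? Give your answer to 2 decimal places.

x̄_st = (Σ Nₕx̄ₕ) / (Σ Nₕ) = (4357·56.67 + 14237·112.80 + 8731·22.95 + 17355·76.89 + 7780·25.35) / 52460
= 3584870.19 / 52460 = 68.3353... → 68.34.

68.34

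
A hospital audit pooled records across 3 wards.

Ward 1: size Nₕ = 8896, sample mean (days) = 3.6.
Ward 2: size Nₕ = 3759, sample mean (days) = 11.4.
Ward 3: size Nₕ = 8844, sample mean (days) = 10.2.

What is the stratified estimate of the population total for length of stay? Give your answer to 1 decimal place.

Population total = Σ Nₕ·x̄ₕ (each stratum's size times its mean).
8896·3.6 + 3759·11.4 + 8844·10.2 = 32025.6 + 42852.6 + 90208.8 = 165087.0.

165087.0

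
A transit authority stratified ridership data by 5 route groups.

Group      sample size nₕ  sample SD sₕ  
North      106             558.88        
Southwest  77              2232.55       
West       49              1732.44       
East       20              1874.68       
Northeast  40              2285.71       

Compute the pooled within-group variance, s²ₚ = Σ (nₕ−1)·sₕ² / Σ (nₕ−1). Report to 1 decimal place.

Degrees of freedom: 105 + 76 + 48 + 19 + 39 = 287.
Σ(nₕ−1)sₕ² = 105·312346.8544 + 76·4984279.5025 + 48·3001348.3536 + 19·3514425.1024 + 39·5224470.2041 = 826194797.7803.
s²ₚ = 826194797.7803 / 287 = 2878727.518... → 2878727.5.

2878727.5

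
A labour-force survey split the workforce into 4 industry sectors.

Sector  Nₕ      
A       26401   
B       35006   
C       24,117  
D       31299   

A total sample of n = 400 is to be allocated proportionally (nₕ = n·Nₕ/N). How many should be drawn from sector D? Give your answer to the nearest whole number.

N = 26401 + 35006 + 24117 + 31299 = 116823.
n_D = 400·31299/116823 = 107.167... → 107.

107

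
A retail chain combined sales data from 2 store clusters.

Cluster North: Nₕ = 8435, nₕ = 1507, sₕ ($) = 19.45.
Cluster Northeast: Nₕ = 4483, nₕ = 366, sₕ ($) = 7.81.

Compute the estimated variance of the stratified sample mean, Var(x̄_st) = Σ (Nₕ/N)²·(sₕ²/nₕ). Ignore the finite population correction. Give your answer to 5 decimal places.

N = 12918. Term for each stratum: Wₕ²sₕ²/nₕ.
Var(x̄_st) = 0.10703001 + 0.02007095 = 0.12710096 → 0.12710.

0.12710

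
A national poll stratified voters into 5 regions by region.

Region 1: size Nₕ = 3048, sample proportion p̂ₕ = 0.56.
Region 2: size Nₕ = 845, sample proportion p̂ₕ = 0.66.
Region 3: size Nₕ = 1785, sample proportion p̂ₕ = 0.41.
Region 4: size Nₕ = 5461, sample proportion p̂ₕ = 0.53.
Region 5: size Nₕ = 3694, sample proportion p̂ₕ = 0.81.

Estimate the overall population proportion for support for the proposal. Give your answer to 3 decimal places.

Wₕ = Nₕ/N with N = 14833: 0.2055, 0.0570, 0.1203, 0.3682, 0.2490.
p̂_st = 0.2055·0.56 + 0.0570·0.66 + 0.1203·0.41 + 0.3682·0.53 + 0.2490·0.81 ≈ 0.59886... → 0.599.

0.599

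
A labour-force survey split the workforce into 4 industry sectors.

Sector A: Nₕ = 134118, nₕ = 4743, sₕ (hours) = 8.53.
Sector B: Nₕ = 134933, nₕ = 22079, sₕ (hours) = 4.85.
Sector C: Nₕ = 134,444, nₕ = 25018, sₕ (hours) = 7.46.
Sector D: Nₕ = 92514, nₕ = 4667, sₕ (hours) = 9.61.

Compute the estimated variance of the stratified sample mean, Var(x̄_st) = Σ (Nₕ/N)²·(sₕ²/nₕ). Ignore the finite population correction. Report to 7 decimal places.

N = 496009; Wₕ = Nₕ/N.
sector A: (134118/496009)²·8.53²/4743 = 0.0011216051
sector B: (134933/496009)²·4.85²/22079 = 0.0000788427
sector C: (134444/496009)²·7.46²/25018 = 0.0001634289
sector D: (92514/496009)²·9.61²/4667 = 0.0006884062
Sum = 0.0020522828 → 0.0020523.

0.0020523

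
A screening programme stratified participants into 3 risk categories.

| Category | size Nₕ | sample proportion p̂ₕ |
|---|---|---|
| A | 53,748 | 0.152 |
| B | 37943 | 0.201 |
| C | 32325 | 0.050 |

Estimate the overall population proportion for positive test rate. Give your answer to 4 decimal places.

0.1404

Wₕ = Nₕ/N with N = 124016: 0.4334, 0.3060, 0.2607.
p̂_st = 0.4334·0.152 + 0.3060·0.201 + 0.2607·0.050 ≈ 0.140405... → 0.1404.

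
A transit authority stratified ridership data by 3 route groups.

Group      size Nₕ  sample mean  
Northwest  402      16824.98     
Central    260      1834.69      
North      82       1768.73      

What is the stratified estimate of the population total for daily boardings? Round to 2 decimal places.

7385697.22

Estimate total by summing Nₕ·x̄ₕ over strata.
402·16824.98 + 260·1834.69 + 82·1768.73 = 6763641.96 + 477019.4 + 145035.86 = 7385697.22.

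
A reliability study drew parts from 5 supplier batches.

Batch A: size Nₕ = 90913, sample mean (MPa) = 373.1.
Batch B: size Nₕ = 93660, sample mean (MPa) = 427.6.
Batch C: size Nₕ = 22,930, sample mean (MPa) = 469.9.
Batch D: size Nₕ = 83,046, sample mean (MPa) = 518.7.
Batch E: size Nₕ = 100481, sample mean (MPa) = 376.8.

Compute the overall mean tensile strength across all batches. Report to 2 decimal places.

423.70

N = 391030; weights Wₕ = Nₕ/N = (0.2325, 0.2395, 0.0586, 0.2124, 0.2570).
x̄_st = Σ Wₕ·x̄ₕ = 0.2325·373.1 + 0.2395·427.6 + 0.0586·469.9 + 0.2124·518.7 + 0.2570·376.8 ≈ 423.7032...
→ 423.70.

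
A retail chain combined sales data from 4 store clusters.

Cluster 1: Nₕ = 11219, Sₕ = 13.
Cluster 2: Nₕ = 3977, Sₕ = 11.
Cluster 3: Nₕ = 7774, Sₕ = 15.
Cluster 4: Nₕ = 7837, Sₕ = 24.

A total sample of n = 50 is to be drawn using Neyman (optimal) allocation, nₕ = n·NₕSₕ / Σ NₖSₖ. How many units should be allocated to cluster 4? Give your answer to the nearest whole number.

1: NₕSₕ = 11219·13 = 145847
2: NₕSₕ = 3977·11 = 43747
3: NₕSₕ = 7774·15 = 116610
4: NₕSₕ = 7837·24 = 188088
Σ NₕSₕ = 494292.
n_4 = 50·188088/494292 = 19.026... → 19.

19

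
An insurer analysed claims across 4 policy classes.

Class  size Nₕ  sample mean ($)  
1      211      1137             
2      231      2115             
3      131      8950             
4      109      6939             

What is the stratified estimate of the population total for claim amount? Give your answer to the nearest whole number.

2657273

1: 211·1137 = 239907
2: 231·2115 = 488565
3: 131·8950 = 1172450
4: 109·6939 = 756351
τ̂ = Σ Nₕx̄ₕ = 2657273.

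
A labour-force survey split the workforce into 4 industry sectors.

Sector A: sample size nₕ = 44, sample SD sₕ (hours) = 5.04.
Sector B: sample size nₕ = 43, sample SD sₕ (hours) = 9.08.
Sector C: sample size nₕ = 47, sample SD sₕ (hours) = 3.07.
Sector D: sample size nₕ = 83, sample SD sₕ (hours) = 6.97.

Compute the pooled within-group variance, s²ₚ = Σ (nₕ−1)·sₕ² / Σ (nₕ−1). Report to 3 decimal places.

Degrees of freedom: 43 + 42 + 46 + 82 = 213.
Σ(nₕ−1)sₕ² = 43·25.4016 + 42·82.4464 + 46·9.4249 + 82·48.5809 = 8972.1968.
s²ₚ = 8972.1968 / 213 = 42.12299... → 42.123.

42.123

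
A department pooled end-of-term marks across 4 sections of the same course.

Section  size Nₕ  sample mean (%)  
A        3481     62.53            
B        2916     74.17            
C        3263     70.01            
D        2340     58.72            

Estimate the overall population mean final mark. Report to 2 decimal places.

N = 3481 + 2916 + 3263 + 2340 = 12000.
The stratified mean weights each stratum mean by its population share Nₕ/N.
Σ Nₕx̄ₕ = 3481·62.53 + 2916·74.17 + 3263·70.01 + 2340·58.72 = 217666.93 + 216279.72 + 228442.63 + 137404.8 = 799794.08.
Divide by N: 799794.08 / 12000 = 66.6495... → 66.65.

66.65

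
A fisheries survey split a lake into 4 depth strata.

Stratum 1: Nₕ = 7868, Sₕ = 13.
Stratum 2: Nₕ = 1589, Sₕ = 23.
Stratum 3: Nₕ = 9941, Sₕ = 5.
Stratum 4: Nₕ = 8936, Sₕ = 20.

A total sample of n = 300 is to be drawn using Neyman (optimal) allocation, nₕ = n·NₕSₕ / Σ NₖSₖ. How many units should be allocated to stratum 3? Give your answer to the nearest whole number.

Σ NₕSₕ = 7868·13 + 1589·23 + 9941·5 + 8936·20 = 367256.
Share for 3: 49705/367256 = 0.13534.
n_3 = 300 × 0.13534 = 40.602... → 41.

41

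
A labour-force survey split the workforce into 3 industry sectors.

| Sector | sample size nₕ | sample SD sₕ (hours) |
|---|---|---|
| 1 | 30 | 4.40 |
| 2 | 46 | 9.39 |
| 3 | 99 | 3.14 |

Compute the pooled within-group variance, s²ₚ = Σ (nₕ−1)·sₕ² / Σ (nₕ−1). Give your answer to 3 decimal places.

1: (30−1)·4.40² = 29·19.36 = 561.44
2: (46−1)·9.39² = 45·88.1721 = 3967.7445
3: (99−1)·3.14² = 98·9.8596 = 966.2408
Numerator = 5495.4253; denominator = Σ(nₕ−1) = 172.
s²ₚ = 5495.4253/172 = 31.95015... → 31.950.

31.950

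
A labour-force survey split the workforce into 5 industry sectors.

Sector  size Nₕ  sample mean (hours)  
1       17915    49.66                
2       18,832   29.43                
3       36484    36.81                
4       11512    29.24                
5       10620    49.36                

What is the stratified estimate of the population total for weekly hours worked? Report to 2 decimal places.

3647674.78

1: 17915·49.66 = 889658.9
2: 18832·29.43 = 554225.76
3: 36484·36.81 = 1342976.04
4: 11512·29.24 = 336610.88
5: 10620·49.36 = 524203.2
τ̂ = Σ Nₕx̄ₕ = 3647674.78.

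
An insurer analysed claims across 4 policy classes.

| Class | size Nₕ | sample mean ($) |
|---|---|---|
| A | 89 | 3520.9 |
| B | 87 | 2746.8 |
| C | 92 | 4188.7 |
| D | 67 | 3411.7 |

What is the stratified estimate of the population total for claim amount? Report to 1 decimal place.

A: 89·3520.9 = 313360.1
B: 87·2746.8 = 238971.6
C: 92·4188.7 = 385360.4
D: 67·3411.7 = 228583.9
τ̂ = Σ Nₕx̄ₕ = 1166276.0.

1166276.0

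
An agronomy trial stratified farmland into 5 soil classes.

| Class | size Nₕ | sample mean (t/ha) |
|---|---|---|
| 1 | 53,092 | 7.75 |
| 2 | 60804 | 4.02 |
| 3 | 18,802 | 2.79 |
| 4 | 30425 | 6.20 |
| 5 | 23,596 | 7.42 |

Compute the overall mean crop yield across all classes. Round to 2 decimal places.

N = 186719; weights Wₕ = Nₕ/N = (0.2843, 0.3256, 0.1007, 0.1629, 0.1264).
x̄_st = Σ Wₕ·x̄ₕ = 0.2843·7.75 + 0.3256·4.02 + 0.1007·2.79 + 0.1629·6.20 + 0.1264·7.42 ≈ 5.7416...
→ 5.74.

5.74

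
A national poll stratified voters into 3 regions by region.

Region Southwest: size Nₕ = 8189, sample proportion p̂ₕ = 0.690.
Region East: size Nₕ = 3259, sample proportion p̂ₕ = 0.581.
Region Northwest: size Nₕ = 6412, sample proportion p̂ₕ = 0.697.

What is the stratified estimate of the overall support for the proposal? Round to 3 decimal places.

N = 8189 + 3259 + 6412 = 17860.
Overall proportion = Σ (Nₕ/N)·p̂ₕ.
Σ Nₕp̂ₕ = 5650.41 + 1893.479 + 4469.164 = 12013.053.
12013.053 / 17860 = 0.67262... → 0.673.

0.673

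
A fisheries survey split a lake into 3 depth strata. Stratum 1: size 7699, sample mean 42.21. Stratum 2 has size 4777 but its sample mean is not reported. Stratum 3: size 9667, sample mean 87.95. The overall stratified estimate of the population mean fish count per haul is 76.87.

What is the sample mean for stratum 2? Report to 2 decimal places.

110.31

Σ Nₕx̄ₕ = N·μ, so 4777·x̄_2 = 22143·76.87 − (7699·42.21 + 9667·87.95).
= 1702132.41 − 1175187.44 = 526944.97.
x̄_2 = 526944.97 / 4777 = 110.3088... → 110.31.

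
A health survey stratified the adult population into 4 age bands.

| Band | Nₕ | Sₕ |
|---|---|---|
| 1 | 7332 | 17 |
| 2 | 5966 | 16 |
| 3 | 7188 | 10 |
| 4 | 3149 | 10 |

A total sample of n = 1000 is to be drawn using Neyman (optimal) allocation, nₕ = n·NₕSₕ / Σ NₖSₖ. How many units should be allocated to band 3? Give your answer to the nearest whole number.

1: NₕSₕ = 7332·17 = 124644
2: NₕSₕ = 5966·16 = 95456
3: NₕSₕ = 7188·10 = 71880
4: NₕSₕ = 3149·10 = 31490
Σ NₕSₕ = 323470.
n_3 = 1000·71880/323470 = 222.215... → 222.

222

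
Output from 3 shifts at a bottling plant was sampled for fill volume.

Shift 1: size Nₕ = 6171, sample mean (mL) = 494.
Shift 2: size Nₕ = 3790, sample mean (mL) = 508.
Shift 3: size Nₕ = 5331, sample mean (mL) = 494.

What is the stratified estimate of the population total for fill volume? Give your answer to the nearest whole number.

7607308

1: 6171·494 = 3048474
2: 3790·508 = 1925320
3: 5331·494 = 2633514
τ̂ = Σ Nₕx̄ₕ = 7607308.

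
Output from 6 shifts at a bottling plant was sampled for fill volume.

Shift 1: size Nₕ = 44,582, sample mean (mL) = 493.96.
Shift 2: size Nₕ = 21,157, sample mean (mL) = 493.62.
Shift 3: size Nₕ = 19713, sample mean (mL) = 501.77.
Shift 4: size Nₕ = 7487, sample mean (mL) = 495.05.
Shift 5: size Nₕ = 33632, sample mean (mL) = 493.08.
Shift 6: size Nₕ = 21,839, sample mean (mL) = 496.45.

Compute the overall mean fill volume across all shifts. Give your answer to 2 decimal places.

495.17

x̄_st = (Σ Nₕx̄ₕ) / (Σ Nₕ) = (44582·493.96 + 21157·493.62 + 19713·501.77 + 7487·495.05 + 33632·493.08 + 21839·496.45) / 148410
= 73488312.53 / 148410 = 495.1709... → 495.17.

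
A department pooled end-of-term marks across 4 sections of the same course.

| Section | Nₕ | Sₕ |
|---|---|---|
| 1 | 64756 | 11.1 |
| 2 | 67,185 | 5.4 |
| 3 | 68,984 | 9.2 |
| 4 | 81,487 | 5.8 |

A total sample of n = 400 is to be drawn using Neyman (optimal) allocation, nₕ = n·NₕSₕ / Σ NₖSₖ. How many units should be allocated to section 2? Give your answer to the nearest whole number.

Σ NₕSₕ = 64756·11.1 + 67185·5.4 + 68984·9.2 + 81487·5.8 = 2188868.
Share for 2: 362799/2188868 = 0.16575.
n_2 = 400 × 0.16575 = 66.299... → 66.

66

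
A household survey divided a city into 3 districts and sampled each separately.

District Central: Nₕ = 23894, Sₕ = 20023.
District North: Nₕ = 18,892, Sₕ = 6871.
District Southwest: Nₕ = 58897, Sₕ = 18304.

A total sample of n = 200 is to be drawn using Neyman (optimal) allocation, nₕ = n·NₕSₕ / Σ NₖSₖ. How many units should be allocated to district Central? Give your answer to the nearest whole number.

Central: NₕSₕ = 23894·20023 = 478429562
North: NₕSₕ = 18892·6871 = 129806932
Southwest: NₕSₕ = 58897·18304 = 1078050688
Σ NₕSₕ = 1686287182.
n_Central = 200·478429562/1686287182 = 56.744... → 57.

57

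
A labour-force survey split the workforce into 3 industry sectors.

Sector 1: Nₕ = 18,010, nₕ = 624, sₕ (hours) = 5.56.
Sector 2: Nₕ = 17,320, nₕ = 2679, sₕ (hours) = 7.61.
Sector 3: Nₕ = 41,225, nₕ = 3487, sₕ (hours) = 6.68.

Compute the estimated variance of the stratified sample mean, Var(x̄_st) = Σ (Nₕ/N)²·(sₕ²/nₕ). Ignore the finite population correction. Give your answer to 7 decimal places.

0.0075592

N = 76555. Term for each stratum: Wₕ²sₕ²/nₕ.
Var(x̄_st) = 0.0027418601 + 0.0011064843 + 0.0037108653 = 0.0075592097 → 0.0075592.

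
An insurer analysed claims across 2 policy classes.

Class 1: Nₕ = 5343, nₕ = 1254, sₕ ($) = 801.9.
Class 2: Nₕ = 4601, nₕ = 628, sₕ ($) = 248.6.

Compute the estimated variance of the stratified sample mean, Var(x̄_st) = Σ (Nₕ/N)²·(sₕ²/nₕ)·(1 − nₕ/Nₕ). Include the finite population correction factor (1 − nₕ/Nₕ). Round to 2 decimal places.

131.49

N = 9944; Wₕ = Nₕ/N.
class 1: (5343/9944)²·801.9²/1254·(1 − 1254/5343) = 113.29818
class 2: (4601/9944)²·248.6²/628·(1 − 628/4601) = 18.19245
Sum = 131.49063 → 131.49.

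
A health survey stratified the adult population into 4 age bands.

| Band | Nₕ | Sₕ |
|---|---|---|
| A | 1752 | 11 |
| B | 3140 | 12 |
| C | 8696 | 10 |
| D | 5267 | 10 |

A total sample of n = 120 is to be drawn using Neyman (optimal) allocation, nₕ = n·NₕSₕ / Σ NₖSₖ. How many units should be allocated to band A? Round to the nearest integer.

12

Σ NₕSₕ = 1752·11 + 3140·12 + 8696·10 + 5267·10 = 196582.
Share for A: 19272/196582 = 0.09804.
n_A = 120 × 0.09804 = 11.764... → 12.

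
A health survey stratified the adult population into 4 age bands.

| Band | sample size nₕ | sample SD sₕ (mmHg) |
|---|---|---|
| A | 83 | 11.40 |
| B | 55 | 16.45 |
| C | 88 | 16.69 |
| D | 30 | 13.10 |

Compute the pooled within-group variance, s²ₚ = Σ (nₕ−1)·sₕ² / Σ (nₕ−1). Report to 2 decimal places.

216.19

A: (83−1)·11.40² = 82·129.96 = 10656.72
B: (55−1)·16.45² = 54·270.6025 = 14612.535
C: (88−1)·16.69² = 87·278.5561 = 24234.3807
D: (30−1)·13.10² = 29·171.61 = 4976.69
Numerator = 54480.3257; denominator = Σ(nₕ−1) = 252.
s²ₚ = 54480.3257/252 = 216.1918... → 216.19.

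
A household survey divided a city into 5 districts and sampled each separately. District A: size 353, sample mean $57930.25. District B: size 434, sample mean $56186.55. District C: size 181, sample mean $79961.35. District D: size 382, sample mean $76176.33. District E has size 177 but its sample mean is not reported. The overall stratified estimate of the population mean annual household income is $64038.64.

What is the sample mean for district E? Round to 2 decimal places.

52996.04

Σ Nₕx̄ₕ = N·μ, so 177·x̄_E = 1527·64038.64 − (353·57930.25 + 434·56186.55 + 181·79961.35 + 382·76176.33).
= 97787003.28 − 88406703.36 = 9380299.92.
x̄_E = 9380299.92 / 177 = 52996.0447... → 52996.04.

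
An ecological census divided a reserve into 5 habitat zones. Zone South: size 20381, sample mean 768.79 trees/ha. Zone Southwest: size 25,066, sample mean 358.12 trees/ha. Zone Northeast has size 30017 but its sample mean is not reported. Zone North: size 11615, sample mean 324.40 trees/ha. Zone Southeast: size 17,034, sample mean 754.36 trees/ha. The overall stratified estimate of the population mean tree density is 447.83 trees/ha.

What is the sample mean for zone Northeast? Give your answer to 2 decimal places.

178.63

N = 20381 + 25066 + 30017 + 11615 + 17034 = 104113.
Overall total = μ·N = 447.83·104113 = 46624924.79.
Subtract the known strata: 20381·768.79 + 25066·358.12 + 11615·324.40 + 17034·754.36 = 41263019.15.
Remaining total for zone Northeast: 46624924.79 − 41263019.15 = 5361905.64.
Divide by its size: 5361905.64 / 30017 = 178.6290... → 178.63.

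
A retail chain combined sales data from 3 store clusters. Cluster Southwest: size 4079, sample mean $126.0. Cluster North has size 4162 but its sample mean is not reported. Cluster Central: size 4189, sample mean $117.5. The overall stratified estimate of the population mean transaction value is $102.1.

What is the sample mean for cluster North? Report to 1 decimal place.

Σ Nₕx̄ₕ = N·μ, so 4162·x̄_North = 12430·102.1 − (4079·126.0 + 4189·117.5).
= 1269103 − 1006161.5 = 262941.5.
x̄_North = 262941.5 / 4162 = 63.177... → 63.2.

63.2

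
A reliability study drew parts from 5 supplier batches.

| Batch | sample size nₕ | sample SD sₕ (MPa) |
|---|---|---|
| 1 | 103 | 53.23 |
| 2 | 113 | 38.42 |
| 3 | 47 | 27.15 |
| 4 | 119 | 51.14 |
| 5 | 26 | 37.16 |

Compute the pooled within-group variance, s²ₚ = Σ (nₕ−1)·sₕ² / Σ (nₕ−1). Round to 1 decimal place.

Degrees of freedom: 102 + 112 + 46 + 118 + 25 = 403.
Σ(nₕ−1)sₕ² = 102·2833.4329 + 112·1476.0964 + 46·737.1225 + 118·2615.2996 + 25·1380.8656 = 831367.5804.
s²ₚ = 831367.5804 / 403 = 2062.947... → 2062.9.

2062.9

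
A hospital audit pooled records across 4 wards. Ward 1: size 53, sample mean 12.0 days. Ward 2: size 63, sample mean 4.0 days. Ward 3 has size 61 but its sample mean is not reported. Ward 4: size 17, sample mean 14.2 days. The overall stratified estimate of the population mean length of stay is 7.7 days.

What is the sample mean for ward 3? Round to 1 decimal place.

6.0

Σ Nₕx̄ₕ = N·μ, so 61·x̄_3 = 194·7.7 − (53·12.0 + 63·4.0 + 17·14.2).
= 1493.8 − 1129.4 = 364.4.
x̄_3 = 364.4 / 61 = 5.974... → 6.0.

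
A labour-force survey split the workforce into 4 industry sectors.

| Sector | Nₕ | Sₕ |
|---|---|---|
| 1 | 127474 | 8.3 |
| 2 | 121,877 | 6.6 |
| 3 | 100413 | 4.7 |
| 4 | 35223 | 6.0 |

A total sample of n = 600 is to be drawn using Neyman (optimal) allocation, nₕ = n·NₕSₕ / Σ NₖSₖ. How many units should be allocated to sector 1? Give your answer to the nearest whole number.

249

Σ NₕSₕ = 127474·8.3 + 121877·6.6 + 100413·4.7 + 35223·6.0 = 2545701.5.
Share for 1: 1058034.2/2545701.5 = 0.41562.
n_1 = 600 × 0.41562 = 249.370... → 249.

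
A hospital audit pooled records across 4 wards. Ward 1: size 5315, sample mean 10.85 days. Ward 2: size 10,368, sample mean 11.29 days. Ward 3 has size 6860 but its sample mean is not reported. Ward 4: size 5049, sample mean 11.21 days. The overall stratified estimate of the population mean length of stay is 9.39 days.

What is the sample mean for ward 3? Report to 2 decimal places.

N = 5315 + 10368 + 6860 + 5049 = 27592.
Overall total = μ·N = 9.39·27592 = 259088.88.
Subtract the known strata: 5315·10.85 + 10368·11.29 + 5049·11.21 = 231321.76.
Remaining total for ward 3: 259088.88 − 231321.76 = 27767.12.
Divide by its size: 27767.12 / 6860 = 4.0477... → 4.05.

4.05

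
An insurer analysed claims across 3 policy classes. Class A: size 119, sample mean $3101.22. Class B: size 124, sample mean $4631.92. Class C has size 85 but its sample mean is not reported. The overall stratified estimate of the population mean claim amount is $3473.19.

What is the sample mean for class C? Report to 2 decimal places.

2303.57

Σ Nₕx̄ₕ = N·μ, so 85·x̄_C = 328·3473.19 − (119·3101.22 + 124·4631.92).
= 1139206.32 − 943403.26 = 195803.06.
x̄_C = 195803.06 / 85 = 2303.5654... → 2303.57.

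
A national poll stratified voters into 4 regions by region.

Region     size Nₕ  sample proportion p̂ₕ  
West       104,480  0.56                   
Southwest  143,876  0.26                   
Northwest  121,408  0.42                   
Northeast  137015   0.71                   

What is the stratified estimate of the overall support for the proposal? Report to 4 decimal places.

Wₕ = Nₕ/N with N = 506779: 0.2062, 0.2839, 0.2396, 0.2704.
p̂_st = 0.2062·0.56 + 0.2839·0.26 + 0.2396·0.42 + 0.2704·0.71 ≈ 0.481844... → 0.4818.

0.4818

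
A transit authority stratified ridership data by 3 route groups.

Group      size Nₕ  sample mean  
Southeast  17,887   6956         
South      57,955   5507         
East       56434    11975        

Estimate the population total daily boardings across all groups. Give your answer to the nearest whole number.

Southeast: 17887·6956 = 124421972
South: 57955·5507 = 319158185
East: 56434·11975 = 675797150
τ̂ = Σ Nₕx̄ₕ = 1119377307.

1119377307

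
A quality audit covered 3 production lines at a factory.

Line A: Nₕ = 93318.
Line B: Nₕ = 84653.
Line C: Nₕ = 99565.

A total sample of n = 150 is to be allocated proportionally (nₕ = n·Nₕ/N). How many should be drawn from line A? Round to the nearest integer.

50

N = 93318 + 84653 + 99565 = 277536.
n_A = 150·93318/277536 = 50.436... → 50.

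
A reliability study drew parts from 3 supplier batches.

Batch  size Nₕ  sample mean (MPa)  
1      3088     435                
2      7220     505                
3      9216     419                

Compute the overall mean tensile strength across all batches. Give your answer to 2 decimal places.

453.33

N = 19524; weights Wₕ = Nₕ/N = (0.1582, 0.3698, 0.4720).
x̄_st = Σ Wₕ·x̄ₕ = 0.1582·435 + 0.3698·505 + 0.4720·419 ≈ 453.3335...
→ 453.33.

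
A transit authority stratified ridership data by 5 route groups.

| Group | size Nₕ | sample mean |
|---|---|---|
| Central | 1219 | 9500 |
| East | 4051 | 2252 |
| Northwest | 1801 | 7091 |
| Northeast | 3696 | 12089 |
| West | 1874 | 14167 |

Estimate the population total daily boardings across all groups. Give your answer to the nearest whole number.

104704145

Central: 1219·9500 = 11580500
East: 4051·2252 = 9122852
Northwest: 1801·7091 = 12770891
Northeast: 3696·12089 = 44680944
West: 1874·14167 = 26548958
τ̂ = Σ Nₕx̄ₕ = 104704145.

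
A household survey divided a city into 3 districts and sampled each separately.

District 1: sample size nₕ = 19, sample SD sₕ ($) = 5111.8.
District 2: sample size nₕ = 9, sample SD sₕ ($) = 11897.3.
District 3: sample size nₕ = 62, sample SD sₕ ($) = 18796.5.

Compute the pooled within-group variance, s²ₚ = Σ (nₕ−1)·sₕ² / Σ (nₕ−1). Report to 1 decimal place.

1: (19−1)·5111.8² = 18·26130499.24 = 470348986.32
2: (9−1)·11897.3² = 8·141545747.29 = 1132365978.32
3: (62−1)·18796.5² = 61·353308412.25 = 21551813147.25
Numerator = 23154528111.89; denominator = Σ(nₕ−1) = 87.
s²ₚ = 23154528111.89/87 = 266144001.286... → 266144001.3.

266144001.3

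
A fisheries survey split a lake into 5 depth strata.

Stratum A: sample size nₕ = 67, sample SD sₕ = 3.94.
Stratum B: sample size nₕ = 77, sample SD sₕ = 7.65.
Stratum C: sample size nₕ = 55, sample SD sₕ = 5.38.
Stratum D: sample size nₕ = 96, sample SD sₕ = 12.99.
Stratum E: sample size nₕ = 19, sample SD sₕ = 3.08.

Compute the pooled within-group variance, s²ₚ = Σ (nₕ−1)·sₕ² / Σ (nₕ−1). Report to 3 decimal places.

75.198

Degrees of freedom: 66 + 76 + 54 + 95 + 18 = 309.
Σ(nₕ−1)sₕ² = 66·15.5236 + 76·58.5225 + 54·28.9444 + 95·168.7401 + 18·9.4864 = 23236.3299.
s²ₚ = 23236.3299 / 309 = 75.19848... → 75.198.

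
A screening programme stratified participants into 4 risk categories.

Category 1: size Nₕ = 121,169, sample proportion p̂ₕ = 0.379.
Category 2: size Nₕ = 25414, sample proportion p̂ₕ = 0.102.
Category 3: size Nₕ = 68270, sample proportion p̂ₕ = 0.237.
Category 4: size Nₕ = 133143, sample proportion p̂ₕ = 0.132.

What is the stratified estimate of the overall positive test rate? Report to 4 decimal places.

Wₕ = Nₕ/N with N = 347996: 0.3482, 0.0730, 0.1962, 0.3826.
p̂_st = 0.3482·0.379 + 0.0730·0.102 + 0.1962·0.237 + 0.3826·0.132 ≈ 0.236411... → 0.2364.

0.2364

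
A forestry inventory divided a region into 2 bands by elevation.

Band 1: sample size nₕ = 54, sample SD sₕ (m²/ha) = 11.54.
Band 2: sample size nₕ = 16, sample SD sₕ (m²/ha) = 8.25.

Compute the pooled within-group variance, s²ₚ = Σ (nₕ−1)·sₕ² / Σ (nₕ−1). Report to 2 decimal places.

118.81

Degrees of freedom: 53 + 15 = 68.
Σ(nₕ−1)sₕ² = 53·133.1716 + 15·68.0625 = 8079.0323.
s²ₚ = 8079.0323 / 68 = 118.8093... → 118.81.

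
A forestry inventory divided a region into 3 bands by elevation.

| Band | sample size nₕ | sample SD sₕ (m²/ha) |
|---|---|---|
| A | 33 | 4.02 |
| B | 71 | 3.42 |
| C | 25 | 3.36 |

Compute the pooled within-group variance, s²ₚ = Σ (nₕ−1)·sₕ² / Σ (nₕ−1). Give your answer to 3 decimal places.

Degrees of freedom: 32 + 70 + 24 = 126.
Σ(nₕ−1)sₕ² = 32·16.1604 + 70·11.6964 + 24·11.2896 = 1606.8312.
s²ₚ = 1606.8312 / 126 = 12.75263... → 12.753.

12.753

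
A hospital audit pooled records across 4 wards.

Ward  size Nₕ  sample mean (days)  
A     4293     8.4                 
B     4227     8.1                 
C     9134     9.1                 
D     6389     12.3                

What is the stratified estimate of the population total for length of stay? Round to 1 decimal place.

232004.0

A: 4293·8.4 = 36061.2
B: 4227·8.1 = 34238.7
C: 9134·9.1 = 83119.4
D: 6389·12.3 = 78584.7
τ̂ = Σ Nₕx̄ₕ = 232004.0.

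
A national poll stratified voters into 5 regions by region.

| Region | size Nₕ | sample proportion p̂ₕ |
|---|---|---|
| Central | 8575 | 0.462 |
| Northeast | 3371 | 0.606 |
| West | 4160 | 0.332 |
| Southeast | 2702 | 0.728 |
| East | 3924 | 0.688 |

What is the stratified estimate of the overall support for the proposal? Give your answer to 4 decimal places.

0.5302

Wₕ = Nₕ/N with N = 22732: 0.3772, 0.1483, 0.1830, 0.1189, 0.1726.
p̂_st = 0.3772·0.462 + 0.1483·0.606 + 0.1830·0.332 + 0.1189·0.728 + 0.1726·0.688 ≈ 0.530194... → 0.5302.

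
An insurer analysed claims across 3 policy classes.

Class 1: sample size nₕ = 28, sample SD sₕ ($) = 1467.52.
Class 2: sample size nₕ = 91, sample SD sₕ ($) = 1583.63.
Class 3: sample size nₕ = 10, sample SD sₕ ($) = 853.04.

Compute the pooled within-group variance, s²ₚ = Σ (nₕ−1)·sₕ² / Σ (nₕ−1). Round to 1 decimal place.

2304811.6

Degrees of freedom: 27 + 90 + 9 = 126.
Σ(nₕ−1)sₕ² = 27·2153614.9504 + 90·2507883.9769 + 9·727677.2416 = 290406256.7562.
s²ₚ = 290406256.7562 / 126 = 2304811.562... → 2304811.6.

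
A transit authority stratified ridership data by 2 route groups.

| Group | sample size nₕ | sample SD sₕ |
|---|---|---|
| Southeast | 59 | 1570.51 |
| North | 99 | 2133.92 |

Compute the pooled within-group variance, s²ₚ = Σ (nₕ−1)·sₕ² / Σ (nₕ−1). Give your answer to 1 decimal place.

Degrees of freedom: 58 + 98 = 156.
Σ(nₕ−1)sₕ² = 58·2466501.6601 + 98·4553614.5664 = 589311323.793.
s²ₚ = 589311323.793 / 156 = 3777636.691... → 3777636.7.

3777636.7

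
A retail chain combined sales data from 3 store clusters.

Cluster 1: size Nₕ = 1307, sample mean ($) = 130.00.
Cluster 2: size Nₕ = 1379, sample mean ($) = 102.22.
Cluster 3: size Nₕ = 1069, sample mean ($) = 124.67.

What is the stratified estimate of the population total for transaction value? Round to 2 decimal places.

Population total = Σ Nₕ·x̄ₕ (each stratum's size times its mean).
1307·130.00 + 1379·102.22 + 1069·124.67 = 169910 + 140961.38 + 133272.23 = 444143.61.

444143.61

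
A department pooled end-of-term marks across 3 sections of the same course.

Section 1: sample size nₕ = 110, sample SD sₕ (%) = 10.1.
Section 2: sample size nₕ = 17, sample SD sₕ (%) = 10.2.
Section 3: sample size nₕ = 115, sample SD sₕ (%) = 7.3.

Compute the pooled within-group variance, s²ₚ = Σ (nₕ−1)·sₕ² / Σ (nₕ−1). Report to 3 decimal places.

Degrees of freedom: 109 + 16 + 114 = 239.
Σ(nₕ−1)sₕ² = 109·102.01 + 16·104.04 + 114·53.29 = 18858.79.
s²ₚ = 18858.79 / 239 = 78.90707... → 78.907.

78.907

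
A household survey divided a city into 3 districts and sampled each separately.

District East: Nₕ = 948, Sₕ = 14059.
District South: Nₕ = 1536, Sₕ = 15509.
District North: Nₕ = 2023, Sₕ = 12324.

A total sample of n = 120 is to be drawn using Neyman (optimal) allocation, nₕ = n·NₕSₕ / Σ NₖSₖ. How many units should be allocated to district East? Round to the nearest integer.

26

Σ NₕSₕ = 948·14059 + 1536·15509 + 2023·12324 = 62081208.
Share for East: 13327932/62081208 = 0.21469.
n_East = 120 × 0.21469 = 25.762... → 26.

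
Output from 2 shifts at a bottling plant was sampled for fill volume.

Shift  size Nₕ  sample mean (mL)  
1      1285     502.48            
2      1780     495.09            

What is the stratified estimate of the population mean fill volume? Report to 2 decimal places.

498.19

N = 1285 + 1780 = 3065.
Weight each subgroup mean by Nₕ/N and sum.
Σ Nₕx̄ₕ = 1285·502.48 + 1780·495.09 = 645686.8 + 881260.2 = 1526947.
Divide by N: 1526947 / 3065 = 498.1883... → 498.19.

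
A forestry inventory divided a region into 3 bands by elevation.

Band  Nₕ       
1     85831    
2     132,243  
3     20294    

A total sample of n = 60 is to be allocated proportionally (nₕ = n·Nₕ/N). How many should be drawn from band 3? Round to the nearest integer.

N = 85831 + 132243 + 20294 = 238368.
n_3 = 60·20294/238368 = 5.108... → 5.

5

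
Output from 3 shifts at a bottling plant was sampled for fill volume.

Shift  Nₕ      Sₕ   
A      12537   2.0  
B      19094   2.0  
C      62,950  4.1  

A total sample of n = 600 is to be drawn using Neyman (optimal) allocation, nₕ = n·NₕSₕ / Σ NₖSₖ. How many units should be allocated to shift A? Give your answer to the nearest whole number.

47

Σ NₕSₕ = 12537·2.0 + 19094·2.0 + 62950·4.1 = 321357.
Share for A: 25074/321357 = 0.07803.
n_A = 600 × 0.07803 = 46.815... → 47.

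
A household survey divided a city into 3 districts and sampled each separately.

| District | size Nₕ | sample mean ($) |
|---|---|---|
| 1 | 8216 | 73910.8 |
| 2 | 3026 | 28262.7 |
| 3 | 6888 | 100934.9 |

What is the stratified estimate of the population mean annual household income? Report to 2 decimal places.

N = 18130; weights Wₕ = Nₕ/N = (0.4532, 0.1669, 0.3799).
x̄_st = Σ Wₕ·x̄ₕ = 0.4532·73910.8 + 0.1669·28262.7 + 0.3799·100934.9 ≈ 76558.9440...
→ 76558.94.

76558.94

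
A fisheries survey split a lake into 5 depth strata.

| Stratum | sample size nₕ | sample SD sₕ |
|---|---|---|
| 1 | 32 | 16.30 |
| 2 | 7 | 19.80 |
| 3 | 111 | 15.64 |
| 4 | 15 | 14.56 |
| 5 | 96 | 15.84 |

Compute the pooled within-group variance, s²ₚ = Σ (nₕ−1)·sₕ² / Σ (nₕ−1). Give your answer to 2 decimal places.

1: (32−1)·16.30² = 31·265.69 = 8236.39
2: (7−1)·19.80² = 6·392.04 = 2352.24
3: (111−1)·15.64² = 110·244.6096 = 26907.056
4: (15−1)·14.56² = 14·211.9936 = 2967.9104
5: (96−1)·15.84² = 95·250.9056 = 23836.032
Numerator = 64299.6284; denominator = Σ(nₕ−1) = 256.
s²ₚ = 64299.6284/256 = 251.1704... → 251.17.

251.17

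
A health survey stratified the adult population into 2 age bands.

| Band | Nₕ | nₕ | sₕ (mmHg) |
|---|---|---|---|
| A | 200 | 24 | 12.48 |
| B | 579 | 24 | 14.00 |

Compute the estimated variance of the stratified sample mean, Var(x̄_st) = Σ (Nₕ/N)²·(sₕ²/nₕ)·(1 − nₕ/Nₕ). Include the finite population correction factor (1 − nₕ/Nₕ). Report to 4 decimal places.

4.7010

N = 779; Wₕ = Nₕ/N.
band A: (200/779)²·12.48²/24·(1 − 24/200) = 0.3764313
band B: (579/779)²·14.00²/24·(1 − 24/579) = 4.3245554
Sum = 4.7009866 → 4.7010.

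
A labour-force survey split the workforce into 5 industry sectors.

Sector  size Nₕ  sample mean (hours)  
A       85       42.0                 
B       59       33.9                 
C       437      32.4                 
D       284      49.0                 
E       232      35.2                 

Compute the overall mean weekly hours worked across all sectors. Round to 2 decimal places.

x̄_st = (Σ Nₕx̄ₕ) / (Σ Nₕ) = (85·42.0 + 59·33.9 + 437·32.4 + 284·49.0 + 232·35.2) / 1097
= 41811.3 / 1097 = 38.1142... → 38.11.

38.11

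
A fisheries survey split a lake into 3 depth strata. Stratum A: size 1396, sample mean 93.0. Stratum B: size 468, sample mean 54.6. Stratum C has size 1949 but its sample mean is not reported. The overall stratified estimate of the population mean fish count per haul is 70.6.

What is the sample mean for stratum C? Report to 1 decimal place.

58.4

N = 1396 + 468 + 1949 = 3813.
Overall total = μ·N = 70.6·3813 = 269197.8.
Subtract the known strata: 1396·93.0 + 468·54.6 = 155380.8.
Remaining total for stratum C: 269197.8 − 155380.8 = 113817.
Divide by its size: 113817 / 1949 = 58.398... → 58.4.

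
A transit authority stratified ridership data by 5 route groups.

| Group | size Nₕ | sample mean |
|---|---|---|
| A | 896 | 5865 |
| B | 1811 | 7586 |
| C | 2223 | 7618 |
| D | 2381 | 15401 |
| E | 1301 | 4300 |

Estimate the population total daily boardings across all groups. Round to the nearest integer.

Population total = Σ Nₕ·x̄ₕ (each stratum's size times its mean).
896·5865 + 1811·7586 + 2223·7618 + 2381·15401 + 1301·4300 = 5255040 + 13738246 + 16934814 + 36669781 + 5594300 = 78192181.

78192181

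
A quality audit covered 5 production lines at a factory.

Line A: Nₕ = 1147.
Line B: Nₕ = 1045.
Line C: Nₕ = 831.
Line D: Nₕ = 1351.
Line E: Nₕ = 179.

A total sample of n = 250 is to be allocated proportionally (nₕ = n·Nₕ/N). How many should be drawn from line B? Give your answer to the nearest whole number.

57

N = 1147 + 1045 + 831 + 1351 + 179 = 4553.
n_B = 250·1045/4553 = 57.380... → 57.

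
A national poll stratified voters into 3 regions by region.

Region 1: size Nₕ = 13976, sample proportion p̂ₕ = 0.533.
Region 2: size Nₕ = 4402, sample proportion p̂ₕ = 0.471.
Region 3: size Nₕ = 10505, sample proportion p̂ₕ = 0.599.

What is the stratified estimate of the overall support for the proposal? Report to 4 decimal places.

Wₕ = Nₕ/N with N = 28883: 0.4839, 0.1524, 0.3637.
p̂_st = 0.4839·0.533 + 0.1524·0.471 + 0.3637·0.599 ≈ 0.547555... → 0.5476.

0.5476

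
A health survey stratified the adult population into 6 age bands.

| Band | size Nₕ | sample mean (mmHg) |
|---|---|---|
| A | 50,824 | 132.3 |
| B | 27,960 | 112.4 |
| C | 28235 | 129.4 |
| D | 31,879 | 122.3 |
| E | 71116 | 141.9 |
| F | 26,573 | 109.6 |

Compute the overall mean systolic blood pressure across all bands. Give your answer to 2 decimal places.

x̄_st = (Σ Nₕx̄ₕ) / (Σ Nₕ) = (50824·132.3 + 27960·112.4 + 28235·129.4 + 31879·122.3 + 71116·141.9 + 26573·109.6) / 236587
= 30422891.1 / 236587 = 128.5907... → 128.59.

128.59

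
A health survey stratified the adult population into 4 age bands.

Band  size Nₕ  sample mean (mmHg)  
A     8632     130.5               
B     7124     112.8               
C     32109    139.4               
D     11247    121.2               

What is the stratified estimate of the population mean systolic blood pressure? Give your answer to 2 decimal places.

131.43

N = 8632 + 7124 + 32109 + 11247 = 59112.
Weight each subgroup mean by Nₕ/N and sum.
Σ Nₕx̄ₕ = 8632·130.5 + 7124·112.8 + 32109·139.4 + 11247·121.2 = 1126476 + 803587.2 + 4475994.6 + 1363136.4 = 7769194.2.
Divide by N: 7769194.2 / 59112 = 131.4318... → 131.43.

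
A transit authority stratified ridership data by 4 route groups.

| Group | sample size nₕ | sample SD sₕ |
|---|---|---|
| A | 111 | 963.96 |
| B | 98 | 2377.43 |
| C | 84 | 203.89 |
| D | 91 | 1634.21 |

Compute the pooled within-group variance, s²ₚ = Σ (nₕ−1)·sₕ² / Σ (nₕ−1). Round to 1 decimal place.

2353376.6

A: (111−1)·963.96² = 110·929218.8816 = 102214076.976
B: (98−1)·2377.43² = 97·5652173.4049 = 548260820.2753
C: (84−1)·203.89² = 83·41571.1321 = 3450403.9643
D: (91−1)·1634.21² = 90·2670642.3241 = 240357809.169
Numerator = 894283110.3846; denominator = Σ(nₕ−1) = 380.
s²ₚ = 894283110.3846/380 = 2353376.606... → 2353376.6.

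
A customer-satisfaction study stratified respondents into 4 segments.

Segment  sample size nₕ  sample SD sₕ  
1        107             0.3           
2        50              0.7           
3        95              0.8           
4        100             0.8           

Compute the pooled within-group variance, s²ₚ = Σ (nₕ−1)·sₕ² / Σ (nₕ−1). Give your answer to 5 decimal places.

1: (107−1)·0.3² = 106·0.09 = 9.54
2: (50−1)·0.7² = 49·0.49 = 24.01
3: (95−1)·0.8² = 94·0.64 = 60.16
4: (100−1)·0.8² = 99·0.64 = 63.36
Numerator = 157.07; denominator = Σ(nₕ−1) = 348.
s²ₚ = 157.07/348 = 0.4513506... → 0.45135.

0.45135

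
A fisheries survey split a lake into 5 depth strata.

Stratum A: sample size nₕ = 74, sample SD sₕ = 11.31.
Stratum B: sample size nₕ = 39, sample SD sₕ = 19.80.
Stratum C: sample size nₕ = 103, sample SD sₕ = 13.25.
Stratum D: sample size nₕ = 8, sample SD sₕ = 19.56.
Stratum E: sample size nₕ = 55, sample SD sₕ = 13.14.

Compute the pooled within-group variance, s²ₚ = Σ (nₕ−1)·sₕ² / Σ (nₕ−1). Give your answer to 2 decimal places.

Degrees of freedom: 73 + 38 + 102 + 7 + 54 = 274.
Σ(nₕ−1)sₕ² = 73·127.9161 + 38·392.04 + 102·175.5625 + 7·382.5936 + 54·172.6596 = 54144.5439.
s²ₚ = 54144.5439 / 274 = 197.6078... → 197.61.

197.61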